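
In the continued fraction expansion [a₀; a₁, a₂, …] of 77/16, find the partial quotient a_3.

⌊77/16⌋ = 4, remainder 13
⌊16/13⌋ = 1, remainder 3
⌊13/3⌋ = 4, remainder 1
⌊3/1⌋ = 3, remainder 0

3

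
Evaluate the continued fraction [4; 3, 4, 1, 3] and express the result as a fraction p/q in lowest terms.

a_0 = 4: 4/1
a_1 = 3: 13/3
a_2 = 4: 56/13
a_3 = 1: 69/16
a_4 = 3: 263/61

263/61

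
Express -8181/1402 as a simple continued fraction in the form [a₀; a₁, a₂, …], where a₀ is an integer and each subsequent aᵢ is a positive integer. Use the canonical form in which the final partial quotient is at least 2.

Repeatedly divide and take the remainder:
-8181 = -6·1402 + 231, so a_0 = -6
1402 = 6·231 + 16, so a_1 = 6
231 = 14·16 + 7, so a_2 = 14
16 = 2·7 + 2, so a_3 = 2
7 = 3·2 + 1, so a_4 = 3
2 = 2·1 + 0, so a_5 = 2

[-6; 6, 14, 2, 3, 2]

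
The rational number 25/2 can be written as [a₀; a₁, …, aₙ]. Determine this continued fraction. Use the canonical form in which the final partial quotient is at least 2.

25 = 12·2 + 1, so a_0 = 12
2 = 2·1 + 0, so a_1 = 2

[12; 2]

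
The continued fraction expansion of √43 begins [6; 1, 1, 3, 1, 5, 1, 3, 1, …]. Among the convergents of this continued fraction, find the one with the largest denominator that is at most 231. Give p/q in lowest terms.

400/61

List convergents until the denominator exceeds the bound:
a_0 = 6: 6/1  (≤ bound)
a_1 = 1: 7/1  (≤ bound)
a_2 = 1: 13/2  (≤ bound)
a_3 = 3: 46/7  (≤ bound)
a_4 = 1: 59/9  (≤ bound)
a_5 = 5: 341/52  (≤ bound)
a_6 = 1: 400/61  (≤ bound)
a_7 = 3: 1541/235  (> 231, stop)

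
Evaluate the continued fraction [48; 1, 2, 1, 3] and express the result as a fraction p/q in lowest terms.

Build up convergents one term at a time:
a_0 = 48: 48/1
a_1 = 1: 49/1
a_2 = 2: 146/3
a_3 = 1: 195/4
a_4 = 3: 731/15

731/15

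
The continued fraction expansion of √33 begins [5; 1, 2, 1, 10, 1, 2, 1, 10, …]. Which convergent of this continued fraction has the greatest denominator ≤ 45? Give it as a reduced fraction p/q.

247/43

List convergents until the denominator exceeds the bound:
a_0 = 5: 5/1  (≤ bound)
a_1 = 1: 6/1  (≤ bound)
a_2 = 2: 17/3  (≤ bound)
a_3 = 1: 23/4  (≤ bound)
a_4 = 10: 247/43  (≤ bound)
a_5 = 1: 270/47  (> 45, stop)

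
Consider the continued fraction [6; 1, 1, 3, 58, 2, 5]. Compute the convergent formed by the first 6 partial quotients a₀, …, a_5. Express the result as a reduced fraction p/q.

5408/823

Compute successive convergents:
a_0 = 6: 6/1
a_1 = 1: 7/1
a_2 = 1: 13/2
a_3 = 3: 46/7
a_4 = 58: 2681/408
a_5 = 2: 5408/823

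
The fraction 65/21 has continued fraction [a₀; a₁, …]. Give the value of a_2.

2

65 = 3·21 + 2, so a_0 = 3
21 = 10·2 + 1, so a_1 = 10
2 = 2·1 + 0, so a_2 = 2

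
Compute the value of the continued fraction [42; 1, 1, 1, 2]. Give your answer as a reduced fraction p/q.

341/8

a_0 = 42: 42/1
a_1 = 1: 43/1
a_2 = 1: 85/2
a_3 = 1: 128/3
a_4 = 2: 341/8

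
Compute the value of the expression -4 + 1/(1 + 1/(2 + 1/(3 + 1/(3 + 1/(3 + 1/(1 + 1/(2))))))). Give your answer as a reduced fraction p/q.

Start with 2.
1 + 1/(2/1) = 1 + 1/2 = 3/2
3 + 1/(3/2) = 3 + 2/3 = 11/3
3 + 1/(11/3) = 3 + 3/11 = 36/11
3 + 1/(36/11) = 3 + 11/36 = 119/36
2 + 1/(119/36) = 2 + 36/119 = 274/119
1 + 1/(274/119) = 1 + 119/274 = 393/274
-4 + 1/(393/274) = -4 + 274/393 = -1298/393

-1298/393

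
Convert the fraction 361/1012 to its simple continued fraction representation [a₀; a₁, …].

⌊361/1012⌋ = 0, remainder 361
⌊1012/361⌋ = 2, remainder 290
⌊361/290⌋ = 1, remainder 71
⌊290/71⌋ = 4, remainder 6
⌊71/6⌋ = 11, remainder 5
⌊6/5⌋ = 1, remainder 1
⌊5/1⌋ = 5, remainder 0

[0; 2, 1, 4, 11, 1, 5]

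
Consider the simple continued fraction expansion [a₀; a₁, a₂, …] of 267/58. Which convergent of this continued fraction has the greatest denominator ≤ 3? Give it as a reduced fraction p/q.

a_0 = 4: 4/1  (≤ bound)
a_1 = 1: 5/1  (≤ bound)
a_2 = 1: 9/2  (≤ bound)
a_3 = 1: 14/3  (≤ bound)
a_4 = 1: 23/5  (> 3, stop)

14/3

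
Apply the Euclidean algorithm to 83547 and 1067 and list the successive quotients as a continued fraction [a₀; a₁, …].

83547 = 78·1067 + 321, so a_0 = 78
1067 = 3·321 + 104, so a_1 = 3
321 = 3·104 + 9, so a_2 = 3
104 = 11·9 + 5, so a_3 = 11
9 = 1·5 + 4, so a_4 = 1
5 = 1·4 + 1, so a_5 = 1
4 = 4·1 + 0, so a_6 = 4

[78; 3, 3, 11, 1, 1, 4]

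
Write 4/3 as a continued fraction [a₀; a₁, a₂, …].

⌊4/3⌋ = 1, remainder 1
⌊3/1⌋ = 3, remainder 0

[1; 3]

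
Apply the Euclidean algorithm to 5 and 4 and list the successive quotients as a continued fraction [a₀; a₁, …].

[1; 4]

5 ÷ 4 → quotient 1, remainder 1
4 ÷ 1 → quotient 4, remainder 0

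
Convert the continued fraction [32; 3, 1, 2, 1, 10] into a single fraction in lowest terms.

5195/161

Start with 10.
1 + 1/(10/1) = 1 + 1/10 = 11/10
2 + 1/(11/10) = 2 + 10/11 = 32/11
1 + 1/(32/11) = 1 + 11/32 = 43/32
3 + 1/(43/32) = 3 + 32/43 = 161/43
32 + 1/(161/43) = 32 + 43/161 = 5195/161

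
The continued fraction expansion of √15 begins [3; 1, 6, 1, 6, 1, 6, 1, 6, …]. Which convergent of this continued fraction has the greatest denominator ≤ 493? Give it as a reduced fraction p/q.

1677/433

List convergents until the denominator exceeds the bound:
a_0 = 3: 3/1  (≤ bound)
a_1 = 1: 4/1  (≤ bound)
a_2 = 6: 27/7  (≤ bound)
a_3 = 1: 31/8  (≤ bound)
a_4 = 6: 213/55  (≤ bound)
a_5 = 1: 244/63  (≤ bound)
a_6 = 6: 1677/433  (≤ bound)
a_7 = 1: 1921/496  (> 493, stop)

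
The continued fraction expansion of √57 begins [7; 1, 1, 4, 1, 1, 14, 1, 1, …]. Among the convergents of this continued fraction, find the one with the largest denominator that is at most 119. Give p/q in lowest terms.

List convergents until the denominator exceeds the bound:
a_0 = 7: 7/1  (≤ bound)
a_1 = 1: 8/1  (≤ bound)
a_2 = 1: 15/2  (≤ bound)
a_3 = 4: 68/9  (≤ bound)
a_4 = 1: 83/11  (≤ bound)
a_5 = 1: 151/20  (≤ bound)
a_6 = 14: 2197/291  (> 119, stop)

151/20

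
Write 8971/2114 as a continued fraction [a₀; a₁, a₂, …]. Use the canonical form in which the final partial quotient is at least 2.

[4; 4, 9, 1, 1, 6, 4]

Repeatedly divide and take the remainder:
⌊8971/2114⌋ = 4, remainder 515
⌊2114/515⌋ = 4, remainder 54
⌊515/54⌋ = 9, remainder 29
⌊54/29⌋ = 1, remainder 25
⌊29/25⌋ = 1, remainder 4
⌊25/4⌋ = 6, remainder 1
⌊4/1⌋ = 4, remainder 0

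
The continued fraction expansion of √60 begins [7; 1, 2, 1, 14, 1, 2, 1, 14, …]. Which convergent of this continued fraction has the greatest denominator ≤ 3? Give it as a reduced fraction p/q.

23/3

a_0 = 7: 7/1  (≤ bound)
a_1 = 1: 8/1  (≤ bound)
a_2 = 2: 23/3  (≤ bound)
a_3 = 1: 31/4  (> 3, stop)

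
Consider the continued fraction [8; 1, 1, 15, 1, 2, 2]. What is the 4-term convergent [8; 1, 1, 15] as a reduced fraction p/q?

264/31

Start with 15.
1 + 1/(15/1) = 1 + 1/15 = 16/15
1 + 1/(16/15) = 1 + 15/16 = 31/16
8 + 1/(31/16) = 8 + 16/31 = 264/31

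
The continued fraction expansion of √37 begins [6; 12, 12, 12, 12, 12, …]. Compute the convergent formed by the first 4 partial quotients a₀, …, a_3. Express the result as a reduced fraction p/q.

10657/1752

a_0 = 6: 6/1
a_1 = 12: 73/12
a_2 = 12: 882/145
a_3 = 12: 10657/1752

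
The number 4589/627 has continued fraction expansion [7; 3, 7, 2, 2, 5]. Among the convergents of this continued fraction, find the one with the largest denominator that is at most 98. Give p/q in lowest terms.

344/47

a_0 = 7: 7/1  (≤ bound)
a_1 = 3: 22/3  (≤ bound)
a_2 = 7: 161/22  (≤ bound)
a_3 = 2: 344/47  (≤ bound)
a_4 = 2: 849/116  (> 98, stop)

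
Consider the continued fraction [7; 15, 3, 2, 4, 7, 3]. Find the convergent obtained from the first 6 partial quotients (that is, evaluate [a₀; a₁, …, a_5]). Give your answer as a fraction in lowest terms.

24199/3425

Start with 7.
4 + 1/(7/1) = 4 + 1/7 = 29/7
2 + 1/(29/7) = 2 + 7/29 = 65/29
3 + 1/(65/29) = 3 + 29/65 = 224/65
15 + 1/(224/65) = 15 + 65/224 = 3425/224
7 + 1/(3425/224) = 7 + 224/3425 = 24199/3425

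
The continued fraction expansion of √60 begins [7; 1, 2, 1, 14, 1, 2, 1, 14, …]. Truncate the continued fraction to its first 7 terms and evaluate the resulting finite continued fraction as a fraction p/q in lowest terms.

1433/185

a_0 = 7: 7/1
a_1 = 1: 8/1
a_2 = 2: 23/3
a_3 = 1: 31/4
a_4 = 14: 457/59
a_5 = 1: 488/63
a_6 = 2: 1433/185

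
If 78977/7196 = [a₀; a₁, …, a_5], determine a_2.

39

Repeatedly divide and take the remainder:
⌊78977/7196⌋ = 10, remainder 7017
⌊7196/7017⌋ = 1, remainder 179
⌊7017/179⌋ = 39, remainder 36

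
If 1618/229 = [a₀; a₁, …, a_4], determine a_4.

3

1618 ÷ 229 → quotient 7, remainder 15
229 ÷ 15 → quotient 15, remainder 4
15 ÷ 4 → quotient 3, remainder 3
4 ÷ 3 → quotient 1, remainder 1
3 ÷ 1 → quotient 3, remainder 0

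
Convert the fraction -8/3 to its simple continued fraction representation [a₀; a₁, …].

[-3; 3]

Repeatedly divide and take the remainder:
-8 = -3·3 + 1, so a_0 = -3
3 = 3·1 + 0, so a_1 = 3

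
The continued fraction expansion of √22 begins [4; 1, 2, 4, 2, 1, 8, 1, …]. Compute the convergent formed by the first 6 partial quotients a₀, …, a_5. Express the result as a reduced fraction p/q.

197/42

Work from the innermost term outward:
Start with 1.
2 + 1/(1/1) = 2 + 1/1 = 3/1
4 + 1/(3/1) = 4 + 1/3 = 13/3
2 + 1/(13/3) = 2 + 3/13 = 29/13
1 + 1/(29/13) = 1 + 13/29 = 42/29
4 + 1/(42/29) = 4 + 29/42 = 197/42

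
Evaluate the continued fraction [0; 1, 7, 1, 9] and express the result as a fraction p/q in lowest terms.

a_0 = 0: 0/1
a_1 = 1: 1/1
a_2 = 7: 7/8
a_3 = 1: 8/9
a_4 = 9: 79/89

79/89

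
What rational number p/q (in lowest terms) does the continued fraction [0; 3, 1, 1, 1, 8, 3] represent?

81/296

Work from the innermost term outward:
Start with 3.
8 + 1/(3/1) = 8 + 1/3 = 25/3
1 + 1/(25/3) = 1 + 3/25 = 28/25
1 + 1/(28/25) = 1 + 25/28 = 53/28
1 + 1/(53/28) = 1 + 28/53 = 81/53
3 + 1/(81/53) = 3 + 53/81 = 296/81
0 + 1/(296/81) = 0 + 81/296 = 81/296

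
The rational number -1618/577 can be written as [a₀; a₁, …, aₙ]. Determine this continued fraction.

[-3; 5, 9, 2, 2, 2]

-1618 = -3·577 + 113, so a_0 = -3
577 = 5·113 + 12, so a_1 = 5
113 = 9·12 + 5, so a_2 = 9
12 = 2·5 + 2, so a_3 = 2
5 = 2·2 + 1, so a_4 = 2
2 = 2·1 + 0, so a_5 = 2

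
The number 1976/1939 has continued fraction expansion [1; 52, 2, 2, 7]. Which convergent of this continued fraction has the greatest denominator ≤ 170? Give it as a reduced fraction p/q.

a_0 = 1: 1/1  (≤ bound)
a_1 = 52: 53/52  (≤ bound)
a_2 = 2: 107/105  (≤ bound)
a_3 = 2: 267/262  (> 170, stop)

107/105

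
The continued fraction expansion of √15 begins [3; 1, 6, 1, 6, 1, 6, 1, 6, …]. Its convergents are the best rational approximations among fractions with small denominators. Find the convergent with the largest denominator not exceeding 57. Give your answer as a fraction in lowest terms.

213/55

List convergents until the denominator exceeds the bound:
a_0 = 3: 3/1  (≤ bound)
a_1 = 1: 4/1  (≤ bound)
a_2 = 6: 27/7  (≤ bound)
a_3 = 1: 31/8  (≤ bound)
a_4 = 6: 213/55  (≤ bound)
a_5 = 1: 244/63  (> 57, stop)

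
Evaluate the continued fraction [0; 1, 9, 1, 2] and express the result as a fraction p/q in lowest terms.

29/32

Start with 2.
1 + 1/(2/1) = 1 + 1/2 = 3/2
9 + 1/(3/2) = 9 + 2/3 = 29/3
1 + 1/(29/3) = 1 + 3/29 = 32/29
0 + 1/(32/29) = 0 + 29/32 = 29/32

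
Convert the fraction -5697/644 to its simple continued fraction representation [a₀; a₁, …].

⌊-5697/644⌋ = -9, remainder 99
⌊644/99⌋ = 6, remainder 50
⌊99/50⌋ = 1, remainder 49
⌊50/49⌋ = 1, remainder 1
⌊49/1⌋ = 49, remainder 0

[-9; 6, 1, 1, 49]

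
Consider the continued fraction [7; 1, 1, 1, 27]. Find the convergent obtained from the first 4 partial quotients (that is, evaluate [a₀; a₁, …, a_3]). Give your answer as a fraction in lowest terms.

23/3

Compute successive convergents:
a_0 = 7: 7/1
a_1 = 1: 8/1
a_2 = 1: 15/2
a_3 = 1: 23/3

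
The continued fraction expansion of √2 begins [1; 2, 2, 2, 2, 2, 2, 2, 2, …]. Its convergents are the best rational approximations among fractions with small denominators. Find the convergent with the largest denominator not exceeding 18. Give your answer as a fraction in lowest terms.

a_0 = 1: 1/1  (≤ bound)
a_1 = 2: 3/2  (≤ bound)
a_2 = 2: 7/5  (≤ bound)
a_3 = 2: 17/12  (≤ bound)
a_4 = 2: 41/29  (> 18, stop)

17/12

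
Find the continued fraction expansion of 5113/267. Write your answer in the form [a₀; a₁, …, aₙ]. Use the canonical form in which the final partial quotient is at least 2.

Run the Euclidean algorithm, recording each quotient:
⌊5113/267⌋ = 19, remainder 40
⌊267/40⌋ = 6, remainder 27
⌊40/27⌋ = 1, remainder 13
⌊27/13⌋ = 2, remainder 1
⌊13/1⌋ = 13, remainder 0

[19; 6, 1, 2, 13]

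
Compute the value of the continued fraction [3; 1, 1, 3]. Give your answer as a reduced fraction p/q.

Collapse the nested fraction from the inside out:
Start with 3.
1 + 1/(3/1) = 1 + 1/3 = 4/3
1 + 1/(4/3) = 1 + 3/4 = 7/4
3 + 1/(7/4) = 3 + 4/7 = 25/7

25/7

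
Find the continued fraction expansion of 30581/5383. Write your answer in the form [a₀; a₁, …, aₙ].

Apply division with remainder until the remainder is 0:
⌊30581/5383⌋ = 5, remainder 3666
⌊5383/3666⌋ = 1, remainder 1717
⌊3666/1717⌋ = 2, remainder 232
⌊1717/232⌋ = 7, remainder 93
⌊232/93⌋ = 2, remainder 46
⌊93/46⌋ = 2, remainder 1
⌊46/1⌋ = 46, remainder 0

[5; 1, 2, 7, 2, 2, 46]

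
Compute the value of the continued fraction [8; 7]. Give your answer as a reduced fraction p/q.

57/7

Start with 7.
8 + 1/(7/1) = 8 + 1/7 = 57/7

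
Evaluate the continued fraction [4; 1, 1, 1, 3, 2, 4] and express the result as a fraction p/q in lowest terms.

Work from the innermost term outward:
Start with 4.
2 + 1/(4/1) = 2 + 1/4 = 9/4
3 + 1/(9/4) = 3 + 4/9 = 31/9
1 + 1/(31/9) = 1 + 9/31 = 40/31
1 + 1/(40/31) = 1 + 31/40 = 71/40
1 + 1/(71/40) = 1 + 40/71 = 111/71
4 + 1/(111/71) = 4 + 71/111 = 515/111

515/111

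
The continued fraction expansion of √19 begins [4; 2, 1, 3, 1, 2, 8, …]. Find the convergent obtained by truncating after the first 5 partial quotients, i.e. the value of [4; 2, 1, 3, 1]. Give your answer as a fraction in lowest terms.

Collapse the nested fraction from the inside out:
Start with 1.
3 + 1/(1/1) = 3 + 1/1 = 4/1
1 + 1/(4/1) = 1 + 1/4 = 5/4
2 + 1/(5/4) = 2 + 4/5 = 14/5
4 + 1/(14/5) = 4 + 5/14 = 61/14

61/14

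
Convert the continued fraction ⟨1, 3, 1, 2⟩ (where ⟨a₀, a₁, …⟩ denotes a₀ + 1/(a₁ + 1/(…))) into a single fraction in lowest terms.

14/11

Start with 2.
1 + 1/(2/1) = 1 + 1/2 = 3/2
3 + 1/(3/2) = 3 + 2/3 = 11/3
1 + 1/(11/3) = 1 + 3/11 = 14/11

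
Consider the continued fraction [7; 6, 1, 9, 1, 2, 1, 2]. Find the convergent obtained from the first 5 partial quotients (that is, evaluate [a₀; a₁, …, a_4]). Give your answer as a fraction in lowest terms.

543/76

Build up convergents one term at a time:
a_0 = 7: 7/1
a_1 = 6: 43/6
a_2 = 1: 50/7
a_3 = 9: 493/69
a_4 = 1: 543/76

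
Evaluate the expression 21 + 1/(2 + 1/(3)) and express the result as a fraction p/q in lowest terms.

Start with 3.
2 + 1/(3/1) = 2 + 1/3 = 7/3
21 + 1/(7/3) = 21 + 3/7 = 150/7

150/7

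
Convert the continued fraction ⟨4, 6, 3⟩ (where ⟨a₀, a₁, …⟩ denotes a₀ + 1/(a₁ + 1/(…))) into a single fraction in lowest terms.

79/19

Build up convergents one term at a time:
a_0 = 4: 4/1
a_1 = 6: 25/6
a_2 = 3: 79/19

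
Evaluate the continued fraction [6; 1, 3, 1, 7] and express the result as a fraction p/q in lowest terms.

265/39

a_0 = 6: 6/1
a_1 = 1: 7/1
a_2 = 3: 27/4
a_3 = 1: 34/5
a_4 = 7: 265/39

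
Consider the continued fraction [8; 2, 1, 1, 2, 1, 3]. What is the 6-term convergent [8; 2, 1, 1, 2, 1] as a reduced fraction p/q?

Work from the innermost term outward:
Start with 1.
2 + 1/(1/1) = 2 + 1/1 = 3/1
1 + 1/(3/1) = 1 + 1/3 = 4/3
1 + 1/(4/3) = 1 + 3/4 = 7/4
2 + 1/(7/4) = 2 + 4/7 = 18/7
8 + 1/(18/7) = 8 + 7/18 = 151/18

151/18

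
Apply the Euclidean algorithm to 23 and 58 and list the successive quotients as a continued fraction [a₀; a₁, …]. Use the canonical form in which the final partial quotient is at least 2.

23 ÷ 58 → quotient 0, remainder 23
58 ÷ 23 → quotient 2, remainder 12
23 ÷ 12 → quotient 1, remainder 11
12 ÷ 11 → quotient 1, remainder 1
11 ÷ 1 → quotient 11, remainder 0

[0; 2, 1, 1, 11]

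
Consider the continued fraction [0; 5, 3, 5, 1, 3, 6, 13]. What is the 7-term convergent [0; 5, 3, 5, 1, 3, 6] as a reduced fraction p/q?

a_0 = 0: 0/1
a_1 = 5: 1/5
a_2 = 3: 3/16
a_3 = 5: 16/85
a_4 = 1: 19/101
a_5 = 3: 73/388
a_6 = 6: 457/2429

457/2429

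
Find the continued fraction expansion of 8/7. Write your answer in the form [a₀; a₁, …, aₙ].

[1; 7]

⌊8/7⌋ = 1, remainder 1
⌊7/1⌋ = 7, remainder 0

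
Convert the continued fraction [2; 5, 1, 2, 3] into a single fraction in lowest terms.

124/57

Start with 3.
2 + 1/(3/1) = 2 + 1/3 = 7/3
1 + 1/(7/3) = 1 + 3/7 = 10/7
5 + 1/(10/7) = 5 + 7/10 = 57/10
2 + 1/(57/10) = 2 + 10/57 = 124/57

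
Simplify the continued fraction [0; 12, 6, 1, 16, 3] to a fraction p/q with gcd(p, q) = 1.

361/4384

Start with 3.
16 + 1/(3/1) = 16 + 1/3 = 49/3
1 + 1/(49/3) = 1 + 3/49 = 52/49
6 + 1/(52/49) = 6 + 49/52 = 361/52
12 + 1/(361/52) = 12 + 52/361 = 4384/361
0 + 1/(4384/361) = 0 + 361/4384 = 361/4384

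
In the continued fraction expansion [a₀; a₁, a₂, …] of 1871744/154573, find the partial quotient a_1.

9

Apply division with remainder until the remainder is 0:
⌊1871744/154573⌋ = 12, remainder 16868
⌊154573/16868⌋ = 9, remainder 2761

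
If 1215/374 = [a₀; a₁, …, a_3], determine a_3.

1215 = 3·374 + 93, so a_0 = 3
374 = 4·93 + 2, so a_1 = 4
93 = 46·2 + 1, so a_2 = 46
2 = 2·1 + 0, so a_3 = 2

2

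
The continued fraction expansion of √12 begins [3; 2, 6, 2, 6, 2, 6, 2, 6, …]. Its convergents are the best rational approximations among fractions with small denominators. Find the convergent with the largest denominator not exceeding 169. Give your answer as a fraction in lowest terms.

97/28

a_0 = 3: 3/1  (≤ bound)
a_1 = 2: 7/2  (≤ bound)
a_2 = 6: 45/13  (≤ bound)
a_3 = 2: 97/28  (≤ bound)
a_4 = 6: 627/181  (> 169, stop)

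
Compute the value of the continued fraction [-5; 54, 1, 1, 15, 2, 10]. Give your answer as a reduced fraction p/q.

-182229/36580

Start with 10.
2 + 1/(10/1) = 2 + 1/10 = 21/10
15 + 1/(21/10) = 15 + 10/21 = 325/21
1 + 1/(325/21) = 1 + 21/325 = 346/325
1 + 1/(346/325) = 1 + 325/346 = 671/346
54 + 1/(671/346) = 54 + 346/671 = 36580/671
-5 + 1/(36580/671) = -5 + 671/36580 = -182229/36580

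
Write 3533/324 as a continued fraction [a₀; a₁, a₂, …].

3533 = 10·324 + 293, so a_0 = 10
324 = 1·293 + 31, so a_1 = 1
293 = 9·31 + 14, so a_2 = 9
31 = 2·14 + 3, so a_3 = 2
14 = 4·3 + 2, so a_4 = 4
3 = 1·2 + 1, so a_5 = 1
2 = 2·1 + 0, so a_6 = 2

[10; 1, 9, 2, 4, 1, 2]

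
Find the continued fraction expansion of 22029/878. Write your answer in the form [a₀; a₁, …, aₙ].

22029 ÷ 878 → quotient 25, remainder 79
878 ÷ 79 → quotient 11, remainder 9
79 ÷ 9 → quotient 8, remainder 7
9 ÷ 7 → quotient 1, remainder 2
7 ÷ 2 → quotient 3, remainder 1
2 ÷ 1 → quotient 2, remainder 0

[25; 11, 8, 1, 3, 2]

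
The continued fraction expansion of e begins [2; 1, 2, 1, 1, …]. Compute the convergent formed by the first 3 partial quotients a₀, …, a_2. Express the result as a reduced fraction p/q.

8/3

a_0 = 2: 2/1
a_1 = 1: 3/1
a_2 = 2: 8/3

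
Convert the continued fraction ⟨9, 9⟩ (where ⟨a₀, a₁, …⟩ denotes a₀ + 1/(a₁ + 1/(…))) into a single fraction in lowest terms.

Work from the innermost term outward:
Start with 9.
9 + 1/(9/1) = 9 + 1/9 = 82/9

82/9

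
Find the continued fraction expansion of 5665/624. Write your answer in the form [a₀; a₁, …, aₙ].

Run the Euclidean algorithm, recording each quotient:
5665 ÷ 624 → quotient 9, remainder 49
624 ÷ 49 → quotient 12, remainder 36
49 ÷ 36 → quotient 1, remainder 13
36 ÷ 13 → quotient 2, remainder 10
13 ÷ 10 → quotient 1, remainder 3
10 ÷ 3 → quotient 3, remainder 1
3 ÷ 1 → quotient 3, remainder 0

[9; 12, 1, 2, 1, 3, 3]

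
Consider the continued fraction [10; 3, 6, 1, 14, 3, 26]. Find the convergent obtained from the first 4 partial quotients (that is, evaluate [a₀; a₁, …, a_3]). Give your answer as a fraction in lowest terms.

227/22

Compute successive convergents:
a_0 = 10: 10/1
a_1 = 3: 31/3
a_2 = 6: 196/19
a_3 = 1: 227/22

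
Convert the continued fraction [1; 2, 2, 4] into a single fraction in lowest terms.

Collapse the nested fraction from the inside out:
Start with 4.
2 + 1/(4/1) = 2 + 1/4 = 9/4
2 + 1/(9/4) = 2 + 4/9 = 22/9
1 + 1/(22/9) = 1 + 9/22 = 31/22

31/22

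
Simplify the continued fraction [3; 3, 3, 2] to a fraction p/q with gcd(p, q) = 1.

Build up convergents one term at a time:
a_0 = 3: 3/1
a_1 = 3: 10/3
a_2 = 3: 33/10
a_3 = 2: 76/23

76/23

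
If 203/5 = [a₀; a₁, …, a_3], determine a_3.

Run the Euclidean algorithm, recording each quotient:
203 ÷ 5 → quotient 40, remainder 3
5 ÷ 3 → quotient 1, remainder 2
3 ÷ 2 → quotient 1, remainder 1
2 ÷ 1 → quotient 2, remainder 0

2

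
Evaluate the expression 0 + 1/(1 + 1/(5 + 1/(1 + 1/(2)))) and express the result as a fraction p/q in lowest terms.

a_0 = 0: 0/1
a_1 = 1: 1/1
a_2 = 5: 5/6
a_3 = 1: 6/7
a_4 = 2: 17/20

17/20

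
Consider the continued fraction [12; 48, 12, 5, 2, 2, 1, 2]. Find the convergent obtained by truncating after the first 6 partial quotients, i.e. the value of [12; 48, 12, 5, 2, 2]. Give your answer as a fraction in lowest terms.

Start with 2.
2 + 1/(2/1) = 2 + 1/2 = 5/2
5 + 1/(5/2) = 5 + 2/5 = 27/5
12 + 1/(27/5) = 12 + 5/27 = 329/27
48 + 1/(329/27) = 48 + 27/329 = 15819/329
12 + 1/(15819/329) = 12 + 329/15819 = 190157/15819

190157/15819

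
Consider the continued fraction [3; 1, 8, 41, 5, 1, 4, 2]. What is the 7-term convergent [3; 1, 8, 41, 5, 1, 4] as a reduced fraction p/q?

a_0 = 3: 3/1
a_1 = 1: 4/1
a_2 = 8: 35/9
a_3 = 41: 1439/370
a_4 = 5: 7230/1859
a_5 = 1: 8669/2229
a_6 = 4: 41906/10775

41906/10775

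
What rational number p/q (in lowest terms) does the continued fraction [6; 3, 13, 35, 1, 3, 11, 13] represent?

5339371/844167

Start with 13.
11 + 1/(13/1) = 11 + 1/13 = 144/13
3 + 1/(144/13) = 3 + 13/144 = 445/144
1 + 1/(445/144) = 1 + 144/445 = 589/445
35 + 1/(589/445) = 35 + 445/589 = 21060/589
13 + 1/(21060/589) = 13 + 589/21060 = 274369/21060
3 + 1/(274369/21060) = 3 + 21060/274369 = 844167/274369
6 + 1/(844167/274369) = 6 + 274369/844167 = 5339371/844167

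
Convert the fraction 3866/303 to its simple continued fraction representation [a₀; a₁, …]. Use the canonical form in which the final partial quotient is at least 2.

3866 ÷ 303 → quotient 12, remainder 230
303 ÷ 230 → quotient 1, remainder 73
230 ÷ 73 → quotient 3, remainder 11
73 ÷ 11 → quotient 6, remainder 7
11 ÷ 7 → quotient 1, remainder 4
7 ÷ 4 → quotient 1, remainder 3
4 ÷ 3 → quotient 1, remainder 1
3 ÷ 1 → quotient 3, remainder 0

[12; 1, 3, 6, 1, 1, 1, 3]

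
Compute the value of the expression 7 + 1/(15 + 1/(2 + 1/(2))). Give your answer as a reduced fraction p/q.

544/77

Start with 2.
2 + 1/(2/1) = 2 + 1/2 = 5/2
15 + 1/(5/2) = 15 + 2/5 = 77/5
7 + 1/(77/5) = 7 + 5/77 = 544/77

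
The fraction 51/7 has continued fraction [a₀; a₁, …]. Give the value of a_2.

51 ÷ 7 → quotient 7, remainder 2
7 ÷ 2 → quotient 3, remainder 1
2 ÷ 1 → quotient 2, remainder 0

2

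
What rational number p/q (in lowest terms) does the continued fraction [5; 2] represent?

11/2

Build up convergents one term at a time:
a_0 = 5: 5/1
a_1 = 2: 11/2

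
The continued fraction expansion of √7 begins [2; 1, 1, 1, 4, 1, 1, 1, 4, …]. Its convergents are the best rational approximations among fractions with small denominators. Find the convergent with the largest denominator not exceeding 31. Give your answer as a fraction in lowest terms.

82/31

a_0 = 2: 2/1  (≤ bound)
a_1 = 1: 3/1  (≤ bound)
a_2 = 1: 5/2  (≤ bound)
a_3 = 1: 8/3  (≤ bound)
a_4 = 4: 37/14  (≤ bound)
a_5 = 1: 45/17  (≤ bound)
a_6 = 1: 82/31  (≤ bound)
a_7 = 1: 127/48  (> 31, stop)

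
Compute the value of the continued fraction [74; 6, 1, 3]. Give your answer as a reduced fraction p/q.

Start with 3.
1 + 1/(3/1) = 1 + 1/3 = 4/3
6 + 1/(4/3) = 6 + 3/4 = 27/4
74 + 1/(27/4) = 74 + 4/27 = 2002/27

2002/27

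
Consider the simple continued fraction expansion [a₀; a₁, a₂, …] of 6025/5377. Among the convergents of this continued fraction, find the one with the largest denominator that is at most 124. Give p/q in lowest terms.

a_0 = 1: 1/1  (≤ bound)
a_1 = 8: 9/8  (≤ bound)
a_2 = 3: 28/25  (≤ bound)
a_3 = 2: 65/58  (≤ bound)
a_4 = 1: 93/83  (≤ bound)
a_5 = 3: 344/307  (> 124, stop)

93/83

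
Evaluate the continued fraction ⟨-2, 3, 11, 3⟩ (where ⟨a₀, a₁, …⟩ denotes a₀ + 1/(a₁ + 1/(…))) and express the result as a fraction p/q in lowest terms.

Work from the innermost term outward:
Start with 3.
11 + 1/(3/1) = 11 + 1/3 = 34/3
3 + 1/(34/3) = 3 + 3/34 = 105/34
-2 + 1/(105/34) = -2 + 34/105 = -176/105

-176/105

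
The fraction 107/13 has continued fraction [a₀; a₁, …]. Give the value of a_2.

3

⌊107/13⌋ = 8, remainder 3
⌊13/3⌋ = 4, remainder 1
⌊3/1⌋ = 3, remainder 0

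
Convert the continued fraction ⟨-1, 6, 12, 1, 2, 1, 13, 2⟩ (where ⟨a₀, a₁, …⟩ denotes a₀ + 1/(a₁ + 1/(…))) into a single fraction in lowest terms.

-7379/8832

Start with 2.
13 + 1/(2/1) = 13 + 1/2 = 27/2
1 + 1/(27/2) = 1 + 2/27 = 29/27
2 + 1/(29/27) = 2 + 27/29 = 85/29
1 + 1/(85/29) = 1 + 29/85 = 114/85
12 + 1/(114/85) = 12 + 85/114 = 1453/114
6 + 1/(1453/114) = 6 + 114/1453 = 8832/1453
-1 + 1/(8832/1453) = -1 + 1453/8832 = -7379/8832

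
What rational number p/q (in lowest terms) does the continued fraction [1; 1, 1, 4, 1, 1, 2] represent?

79/51

Start with 2.
1 + 1/(2/1) = 1 + 1/2 = 3/2
1 + 1/(3/2) = 1 + 2/3 = 5/3
4 + 1/(5/3) = 4 + 3/5 = 23/5
1 + 1/(23/5) = 1 + 5/23 = 28/23
1 + 1/(28/23) = 1 + 23/28 = 51/28
1 + 1/(51/28) = 1 + 28/51 = 79/51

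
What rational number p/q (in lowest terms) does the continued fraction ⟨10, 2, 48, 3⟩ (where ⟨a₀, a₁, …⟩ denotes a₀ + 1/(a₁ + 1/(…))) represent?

3075/293

Use the convergent recurrence hₖ = aₖ·hₖ₋₁ + hₖ₋₂ (and likewise for the denominators kₖ):
a_0 = 10: 10/1
a_1 = 2: 21/2
a_2 = 48: 1018/97
a_3 = 3: 3075/293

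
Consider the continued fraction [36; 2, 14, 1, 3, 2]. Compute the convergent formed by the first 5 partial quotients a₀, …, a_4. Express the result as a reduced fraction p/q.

Compute successive convergents:
a_0 = 36: 36/1
a_1 = 2: 73/2
a_2 = 14: 1058/29
a_3 = 1: 1131/31
a_4 = 3: 4451/122

4451/122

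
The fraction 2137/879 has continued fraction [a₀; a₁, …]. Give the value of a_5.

2137 = 2·879 + 379, so a_0 = 2
879 = 2·379 + 121, so a_1 = 2
379 = 3·121 + 16, so a_2 = 3
121 = 7·16 + 9, so a_3 = 7
16 = 1·9 + 7, so a_4 = 1
9 = 1·7 + 2, so a_5 = 1

1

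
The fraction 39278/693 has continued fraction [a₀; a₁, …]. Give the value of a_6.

3

Apply division with remainder until the remainder is 0:
39278 = 56·693 + 470, so a_0 = 56
693 = 1·470 + 223, so a_1 = 1
470 = 2·223 + 24, so a_2 = 2
223 = 9·24 + 7, so a_3 = 9
24 = 3·7 + 3, so a_4 = 3
7 = 2·3 + 1, so a_5 = 2
3 = 3·1 + 0, so a_6 = 3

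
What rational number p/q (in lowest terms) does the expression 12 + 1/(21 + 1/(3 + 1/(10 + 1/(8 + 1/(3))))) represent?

201388/16717

Work from the innermost term outward:
Start with 3.
8 + 1/(3/1) = 8 + 1/3 = 25/3
10 + 1/(25/3) = 10 + 3/25 = 253/25
3 + 1/(253/25) = 3 + 25/253 = 784/253
21 + 1/(784/253) = 21 + 253/784 = 16717/784
12 + 1/(16717/784) = 12 + 784/16717 = 201388/16717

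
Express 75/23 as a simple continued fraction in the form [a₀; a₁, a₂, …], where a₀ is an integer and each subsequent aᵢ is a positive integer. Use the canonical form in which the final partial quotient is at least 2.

Run the Euclidean algorithm, recording each quotient:
75 = 3·23 + 6, so a_0 = 3
23 = 3·6 + 5, so a_1 = 3
6 = 1·5 + 1, so a_2 = 1
5 = 5·1 + 0, so a_3 = 5

[3; 3, 1, 5]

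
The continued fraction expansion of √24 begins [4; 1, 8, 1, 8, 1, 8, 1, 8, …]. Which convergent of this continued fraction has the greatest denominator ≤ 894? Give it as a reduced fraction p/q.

a_0 = 4: 4/1  (≤ bound)
a_1 = 1: 5/1  (≤ bound)
a_2 = 8: 44/9  (≤ bound)
a_3 = 1: 49/10  (≤ bound)
a_4 = 8: 436/89  (≤ bound)
a_5 = 1: 485/99  (≤ bound)
a_6 = 8: 4316/881  (≤ bound)
a_7 = 1: 4801/980  (> 894, stop)

4316/881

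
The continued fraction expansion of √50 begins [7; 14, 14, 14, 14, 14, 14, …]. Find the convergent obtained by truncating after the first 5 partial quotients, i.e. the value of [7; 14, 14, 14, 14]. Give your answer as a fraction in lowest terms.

Start with 14.
14 + 1/(14/1) = 14 + 1/14 = 197/14
14 + 1/(197/14) = 14 + 14/197 = 2772/197
14 + 1/(2772/197) = 14 + 197/2772 = 39005/2772
7 + 1/(39005/2772) = 7 + 2772/39005 = 275807/39005

275807/39005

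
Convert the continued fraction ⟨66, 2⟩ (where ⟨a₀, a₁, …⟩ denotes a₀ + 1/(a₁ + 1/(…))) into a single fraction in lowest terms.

133/2

Build up convergents one term at a time:
a_0 = 66: 66/1
a_1 = 2: 133/2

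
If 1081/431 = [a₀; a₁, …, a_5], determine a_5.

2

1081 ÷ 431 → quotient 2, remainder 219
431 ÷ 219 → quotient 1, remainder 212
219 ÷ 212 → quotient 1, remainder 7
212 ÷ 7 → quotient 30, remainder 2
7 ÷ 2 → quotient 3, remainder 1
2 ÷ 1 → quotient 2, remainder 0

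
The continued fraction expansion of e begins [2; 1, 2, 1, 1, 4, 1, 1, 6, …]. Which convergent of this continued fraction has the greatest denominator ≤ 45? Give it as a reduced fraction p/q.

a_0 = 2: 2/1  (≤ bound)
a_1 = 1: 3/1  (≤ bound)
a_2 = 2: 8/3  (≤ bound)
a_3 = 1: 11/4  (≤ bound)
a_4 = 1: 19/7  (≤ bound)
a_5 = 4: 87/32  (≤ bound)
a_6 = 1: 106/39  (≤ bound)
a_7 = 1: 193/71  (> 45, stop)

106/39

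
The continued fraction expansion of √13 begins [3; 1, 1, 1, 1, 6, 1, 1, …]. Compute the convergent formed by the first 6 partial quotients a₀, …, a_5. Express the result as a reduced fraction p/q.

a_0 = 3: 3/1
a_1 = 1: 4/1
a_2 = 1: 7/2
a_3 = 1: 11/3
a_4 = 1: 18/5
a_5 = 6: 119/33

119/33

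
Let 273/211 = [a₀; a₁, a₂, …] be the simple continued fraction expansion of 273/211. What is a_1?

3

273 = 1·211 + 62, so a_0 = 1
211 = 3·62 + 25, so a_1 = 3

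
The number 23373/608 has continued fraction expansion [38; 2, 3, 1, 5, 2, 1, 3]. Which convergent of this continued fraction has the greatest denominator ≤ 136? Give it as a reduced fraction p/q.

4344/113

a_0 = 38: 38/1  (≤ bound)
a_1 = 2: 77/2  (≤ bound)
a_2 = 3: 269/7  (≤ bound)
a_3 = 1: 346/9  (≤ bound)
a_4 = 5: 1999/52  (≤ bound)
a_5 = 2: 4344/113  (≤ bound)
a_6 = 1: 6343/165  (> 136, stop)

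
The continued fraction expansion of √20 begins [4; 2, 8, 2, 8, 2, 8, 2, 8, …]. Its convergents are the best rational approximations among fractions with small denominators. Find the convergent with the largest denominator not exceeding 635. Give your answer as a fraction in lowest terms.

1364/305

a_0 = 4: 4/1  (≤ bound)
a_1 = 2: 9/2  (≤ bound)
a_2 = 8: 76/17  (≤ bound)
a_3 = 2: 161/36  (≤ bound)
a_4 = 8: 1364/305  (≤ bound)
a_5 = 2: 2889/646  (> 635, stop)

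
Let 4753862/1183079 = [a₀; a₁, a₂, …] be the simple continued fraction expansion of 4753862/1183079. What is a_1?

⌊4753862/1183079⌋ = 4, remainder 21546
⌊1183079/21546⌋ = 54, remainder 19595

54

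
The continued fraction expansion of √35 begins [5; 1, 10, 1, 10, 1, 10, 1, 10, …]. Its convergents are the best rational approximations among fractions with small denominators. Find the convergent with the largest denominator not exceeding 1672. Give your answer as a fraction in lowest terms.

List convergents until the denominator exceeds the bound:
a_0 = 5: 5/1  (≤ bound)
a_1 = 1: 6/1  (≤ bound)
a_2 = 10: 65/11  (≤ bound)
a_3 = 1: 71/12  (≤ bound)
a_4 = 10: 775/131  (≤ bound)
a_5 = 1: 846/143  (≤ bound)
a_6 = 10: 9235/1561  (≤ bound)
a_7 = 1: 10081/1704  (> 1672, stop)

9235/1561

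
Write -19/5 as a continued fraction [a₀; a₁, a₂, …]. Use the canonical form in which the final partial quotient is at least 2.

-19 ÷ 5 → quotient -4, remainder 1
5 ÷ 1 → quotient 5, remainder 0

[-4; 5]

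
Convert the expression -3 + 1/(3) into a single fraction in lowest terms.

Start with 3.
-3 + 1/(3/1) = -3 + 1/3 = -8/3

-8/3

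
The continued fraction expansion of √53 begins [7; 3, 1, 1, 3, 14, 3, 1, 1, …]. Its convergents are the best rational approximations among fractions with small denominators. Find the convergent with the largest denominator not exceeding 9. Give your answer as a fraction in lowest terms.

a_0 = 7: 7/1  (≤ bound)
a_1 = 3: 22/3  (≤ bound)
a_2 = 1: 29/4  (≤ bound)
a_3 = 1: 51/7  (≤ bound)
a_4 = 3: 182/25  (> 9, stop)

51/7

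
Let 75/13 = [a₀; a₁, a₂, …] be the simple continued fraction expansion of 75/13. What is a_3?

3

75 ÷ 13 → quotient 5, remainder 10
13 ÷ 10 → quotient 1, remainder 3
10 ÷ 3 → quotient 3, remainder 1
3 ÷ 1 → quotient 3, remainder 0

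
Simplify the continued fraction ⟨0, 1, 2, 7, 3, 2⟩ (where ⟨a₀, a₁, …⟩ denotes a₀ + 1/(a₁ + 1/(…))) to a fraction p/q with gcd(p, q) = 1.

Use the convergent recurrence hₖ = aₖ·hₖ₋₁ + hₖ₋₂ (and likewise for the denominators kₖ):
a_0 = 0: 0/1
a_1 = 1: 1/1
a_2 = 2: 2/3
a_3 = 7: 15/22
a_4 = 3: 47/69
a_5 = 2: 109/160

109/160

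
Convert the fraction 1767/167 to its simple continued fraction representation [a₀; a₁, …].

1767 ÷ 167 → quotient 10, remainder 97
167 ÷ 97 → quotient 1, remainder 70
97 ÷ 70 → quotient 1, remainder 27
70 ÷ 27 → quotient 2, remainder 16
27 ÷ 16 → quotient 1, remainder 11
16 ÷ 11 → quotient 1, remainder 5
11 ÷ 5 → quotient 2, remainder 1
5 ÷ 1 → quotient 5, remainder 0

[10; 1, 1, 2, 1, 1, 2, 5]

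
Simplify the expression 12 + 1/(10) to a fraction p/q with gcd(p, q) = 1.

121/10

Start with 10.
12 + 1/(10/1) = 12 + 1/10 = 121/10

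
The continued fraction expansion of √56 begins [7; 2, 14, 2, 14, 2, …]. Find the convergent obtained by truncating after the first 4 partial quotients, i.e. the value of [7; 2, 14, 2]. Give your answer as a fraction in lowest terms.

449/60

Starting at the tail and folding back:
Start with 2.
14 + 1/(2/1) = 14 + 1/2 = 29/2
2 + 1/(29/2) = 2 + 2/29 = 60/29
7 + 1/(60/29) = 7 + 29/60 = 449/60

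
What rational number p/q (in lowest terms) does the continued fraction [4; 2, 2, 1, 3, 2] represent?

Collapse the nested fraction from the inside out:
Start with 2.
3 + 1/(2/1) = 3 + 1/2 = 7/2
1 + 1/(7/2) = 1 + 2/7 = 9/7
2 + 1/(9/7) = 2 + 7/9 = 25/9
2 + 1/(25/9) = 2 + 9/25 = 59/25
4 + 1/(59/25) = 4 + 25/59 = 261/59

261/59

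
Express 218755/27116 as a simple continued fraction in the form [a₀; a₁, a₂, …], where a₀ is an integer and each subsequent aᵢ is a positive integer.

218755 ÷ 27116 → quotient 8, remainder 1827
27116 ÷ 1827 → quotient 14, remainder 1538
1827 ÷ 1538 → quotient 1, remainder 289
1538 ÷ 289 → quotient 5, remainder 93
289 ÷ 93 → quotient 3, remainder 10
93 ÷ 10 → quotient 9, remainder 3
10 ÷ 3 → quotient 3, remainder 1
3 ÷ 1 → quotient 3, remainder 0

[8; 14, 1, 5, 3, 9, 3, 3]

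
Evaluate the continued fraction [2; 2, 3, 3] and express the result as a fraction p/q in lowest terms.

56/23

a_0 = 2: 2/1
a_1 = 2: 5/2
a_2 = 3: 17/7
a_3 = 3: 56/23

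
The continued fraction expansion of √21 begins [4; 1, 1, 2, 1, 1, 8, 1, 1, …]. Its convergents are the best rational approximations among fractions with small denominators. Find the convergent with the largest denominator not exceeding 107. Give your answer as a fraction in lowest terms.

472/103

a_0 = 4: 4/1  (≤ bound)
a_1 = 1: 5/1  (≤ bound)
a_2 = 1: 9/2  (≤ bound)
a_3 = 2: 23/5  (≤ bound)
a_4 = 1: 32/7  (≤ bound)
a_5 = 1: 55/12  (≤ bound)
a_6 = 8: 472/103  (≤ bound)
a_7 = 1: 527/115  (> 107, stop)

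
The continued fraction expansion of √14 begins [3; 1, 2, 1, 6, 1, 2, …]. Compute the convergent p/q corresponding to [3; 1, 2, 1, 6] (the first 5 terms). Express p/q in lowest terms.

a_0 = 3: 3/1
a_1 = 1: 4/1
a_2 = 2: 11/3
a_3 = 1: 15/4
a_4 = 6: 101/27

101/27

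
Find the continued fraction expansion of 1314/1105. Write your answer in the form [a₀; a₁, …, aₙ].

[1; 5, 3, 2, 14, 2]

Repeatedly divide and take the remainder:
1314 = 1·1105 + 209, so a_0 = 1
1105 = 5·209 + 60, so a_1 = 5
209 = 3·60 + 29, so a_2 = 3
60 = 2·29 + 2, so a_3 = 2
29 = 14·2 + 1, so a_4 = 14
2 = 2·1 + 0, so a_5 = 2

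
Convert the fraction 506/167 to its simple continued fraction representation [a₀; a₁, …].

⌊506/167⌋ = 3, remainder 5
⌊167/5⌋ = 33, remainder 2
⌊5/2⌋ = 2, remainder 1
⌊2/1⌋ = 2, remainder 0

[3; 33, 2, 2]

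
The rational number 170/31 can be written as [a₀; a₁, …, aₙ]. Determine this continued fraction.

170 = 5·31 + 15, so a_0 = 5
31 = 2·15 + 1, so a_1 = 2
15 = 15·1 + 0, so a_2 = 15

[5; 2, 15]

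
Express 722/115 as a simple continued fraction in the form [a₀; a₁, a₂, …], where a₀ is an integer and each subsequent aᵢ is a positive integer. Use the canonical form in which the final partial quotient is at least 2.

[6; 3, 1, 1, 2, 6]

722 ÷ 115 → quotient 6, remainder 32
115 ÷ 32 → quotient 3, remainder 19
32 ÷ 19 → quotient 1, remainder 13
19 ÷ 13 → quotient 1, remainder 6
13 ÷ 6 → quotient 2, remainder 1
6 ÷ 1 → quotient 6, remainder 0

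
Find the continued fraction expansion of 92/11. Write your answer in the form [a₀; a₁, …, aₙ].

[8; 2, 1, 3]

Apply division with remainder until the remainder is 0:
⌊92/11⌋ = 8, remainder 4
⌊11/4⌋ = 2, remainder 3
⌊4/3⌋ = 1, remainder 1
⌊3/1⌋ = 3, remainder 0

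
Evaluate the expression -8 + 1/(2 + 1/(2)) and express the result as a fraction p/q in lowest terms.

-38/5

Start with 2.
2 + 1/(2/1) = 2 + 1/2 = 5/2
-8 + 1/(5/2) = -8 + 2/5 = -38/5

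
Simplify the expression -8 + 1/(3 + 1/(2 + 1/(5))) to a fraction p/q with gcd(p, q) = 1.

Start with 5.
2 + 1/(5/1) = 2 + 1/5 = 11/5
3 + 1/(11/5) = 3 + 5/11 = 38/11
-8 + 1/(38/11) = -8 + 11/38 = -293/38

-293/38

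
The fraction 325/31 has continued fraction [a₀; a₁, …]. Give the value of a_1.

2

⌊325/31⌋ = 10, remainder 15
⌊31/15⌋ = 2, remainder 1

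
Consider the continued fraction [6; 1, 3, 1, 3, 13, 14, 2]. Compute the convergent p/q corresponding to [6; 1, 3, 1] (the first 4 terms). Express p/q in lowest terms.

Compute successive convergents:
a_0 = 6: 6/1
a_1 = 1: 7/1
a_2 = 3: 27/4
a_3 = 1: 34/5

34/5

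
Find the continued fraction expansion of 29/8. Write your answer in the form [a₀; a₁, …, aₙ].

[3; 1, 1, 1, 2]

29 ÷ 8 → quotient 3, remainder 5
8 ÷ 5 → quotient 1, remainder 3
5 ÷ 3 → quotient 1, remainder 2
3 ÷ 2 → quotient 1, remainder 1
2 ÷ 1 → quotient 2, remainder 0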